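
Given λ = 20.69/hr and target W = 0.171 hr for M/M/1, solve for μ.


W = 1/(μ−λ) ⇒ μ − λ = 1/W = 1/0.171 = 5.8480
μ = λ + 1/W = 20.69 + 5.8480 = 26.5380 per hr

Final: 26.5380 /hr


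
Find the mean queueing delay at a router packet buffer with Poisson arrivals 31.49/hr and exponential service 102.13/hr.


ρ = 31.49/102.13 = 0.3083
Wq = ρ/(μ−λ) = 0.3083/(102.13 − 31.49) = 0.3083/70.64 = 0.004365 hr

Final: 0.004365 hr


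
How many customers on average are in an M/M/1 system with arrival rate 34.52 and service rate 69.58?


ρ = λ/μ = 34.52/69.58 = 0.4961
L = ρ/(1−ρ) = 0.4961/(1 − 0.4961) = 0.4961/0.5039 = 0.9846

Final: 0.9846


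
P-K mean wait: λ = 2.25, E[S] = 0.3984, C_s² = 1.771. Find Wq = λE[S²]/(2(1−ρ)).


ρ = λ·E[S] = 2.25·0.3984 = 0.8964
E[S²] = E[S]²(1+C_s²) = 0.3984²·(1+1.771) = 0.439820
Wq = λ·E[S²]/(2(1−ρ)) = 2.25·0.439820/(2·0.1036) = 4.77604 hr

Final: 4.77604 hr


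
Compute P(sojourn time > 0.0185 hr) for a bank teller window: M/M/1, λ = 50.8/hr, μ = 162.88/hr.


W ~ Exponential(μ−λ) for M/M/1.
μ − λ = 162.88 − 50.8 = 112.0800
P(W > t) = e^{−(μ−λ)t} = e^{−2.0735} = 0.125747

Final: 0.125747


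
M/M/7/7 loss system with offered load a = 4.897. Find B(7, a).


B(c,a) = (a^c/c!) / Σ_{k=0}^{c} a^k/k!
a^7/7! = 13.399241
Σ terms (k=0..7): 1.00000 + 4.89700 + 11.99030 + 19.57217 + 23.96123 + 23.46763 + 19.15350 + 13.39924 = 117.441084
B = 13.399241/117.441084 = 0.114093

Final: 0.114093


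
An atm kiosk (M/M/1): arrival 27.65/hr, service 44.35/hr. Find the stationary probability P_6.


ρ = 27.65/44.35 = 0.6234
P_n = (1−ρ)·ρ^n = (1 − 0.6234)·0.6234^6 = 0.3766·0.058723 = 0.022112

Final: 0.022112


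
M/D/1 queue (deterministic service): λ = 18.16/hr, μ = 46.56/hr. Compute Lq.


ρ = 18.16/46.56 = 0.3900
M/D/1: Lq = ρ²/(2(1−ρ)) = 0.1521/(2·0.6100) = 0.12470

Final: 0.12470


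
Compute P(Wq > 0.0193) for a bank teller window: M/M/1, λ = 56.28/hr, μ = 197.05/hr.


ρ = 56.28/197.05 = 0.2856
P(Wq > t) = ρ·e^{−(μ−λ)t} = 0.2856·e^{−2.7169}
= 0.2856·0.066082 = 0.018874

Final: 0.018874


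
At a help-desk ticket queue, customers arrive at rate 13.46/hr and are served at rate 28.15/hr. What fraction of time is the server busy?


ρ = λ/μ = 13.46/28.15 = 0.4782

Final: 0.4782


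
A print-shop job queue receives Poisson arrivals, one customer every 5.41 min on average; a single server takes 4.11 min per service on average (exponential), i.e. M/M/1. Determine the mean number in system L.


λ = 60/5.41 = 11.0906 /hr
μ = 60/4.11 = 14.5985 /hr
ρ = λ/μ = 11.0906/14.5985 = 0.7597
L = ρ/(1−ρ) = 0.7597/0.2403 = 3.1615

Final: 3.1615


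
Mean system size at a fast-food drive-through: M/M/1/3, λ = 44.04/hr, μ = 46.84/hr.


ρ = 44.04/46.84 = 0.9402
L = ρ[1 − (K+1)ρ^K + Kρ^(K+1)] / [(1−ρ)(1−ρ^(K+1))]
Numerator: 0.9402·(1 − 4·0.831173 + 3·0.781487) = 0.018588
Denominator: (0.05978)·(0.218513) = 0.013062
L = 0.018588/0.013062 = 1.4230

Final: 1.4230


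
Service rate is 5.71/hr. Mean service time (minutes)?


Mean service time = 1/μ = 1/5.71 hour = 0.17513 hour
In minutes: 0.17513 × 60 = 10.5079 min

Final: 10.5079 min


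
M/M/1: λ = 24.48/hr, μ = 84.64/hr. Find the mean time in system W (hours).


W = 1/(μ−λ) = 1/(84.64 − 24.48) = 1/60.16 = 0.01662 hr

Final: 0.01662 hr


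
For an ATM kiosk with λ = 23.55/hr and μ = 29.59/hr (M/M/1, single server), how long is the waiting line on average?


ρ = 23.55/29.59 = 0.7959
Lq = ρ²/(1−ρ) = 0.6334/0.2041 = 3.1031

Final: 3.1031


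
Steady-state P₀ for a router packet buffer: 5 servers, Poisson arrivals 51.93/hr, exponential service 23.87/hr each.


a = λ/μ = 51.93/23.87 = 2.1755; ρ = a/c = 0.4351
Σ_{k=0}^{4} a^k/k! (terms k=0..4) = 1.00000 + 2.17553 + 2.36647 + 1.71612 + 0.93337 = 8.19149
Tail: a^5/(5!(1−ρ)) = 48.73371/(120·0.5649) = 0.71892
P₀ = 1/(8.19149 + 0.71892) = 1/8.91041 = 0.112228

Final: 0.112228


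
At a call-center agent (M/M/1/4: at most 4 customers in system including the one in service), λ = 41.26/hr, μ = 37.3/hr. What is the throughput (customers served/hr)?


ρ = 1.1062; P_K = (1−ρ)ρ^4/(1−ρ^5) = 0.242247
λ_eff = λ(1 − P_K) = 41.26·(1 − 0.242247) = 41.26·0.757753 = 31.2649 /hr

Final: 31.2649 /hr


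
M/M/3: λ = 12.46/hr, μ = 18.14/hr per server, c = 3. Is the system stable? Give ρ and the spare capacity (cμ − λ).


Total capacity cμ = 3·18.14 = 54.42/hr
ρ = λ/(cμ) = 12.46/54.42 = 0.2290
Stable ⇔ ρ < 1: YES
Spare capacity = cμ − λ = 54.42 − 12.46 = 41.96/hr

Final: ρ = 0.2290; stable; margin = 41.96/hr


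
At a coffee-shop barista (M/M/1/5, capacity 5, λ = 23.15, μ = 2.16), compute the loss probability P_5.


ρ = λ/μ = 23.15/2.16 = 10.7176
P_K = (1−ρ)ρ^K/(1−ρ^(K+1)) = (-9.7176·141411.985817)/(1 − 1515596.051701)
= -1374184.065884/-1515595.051701 = 0.906696

Final: 0.906696


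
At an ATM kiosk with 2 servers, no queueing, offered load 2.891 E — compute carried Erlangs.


B(2,2.891) = 0.517840 (Erlang-B)
Carried load = a(1 − B) = 2.891·(1 − 0.517840) = 2.891·0.482160 = 1.3939 E

Final: 1.3939 Erlangs


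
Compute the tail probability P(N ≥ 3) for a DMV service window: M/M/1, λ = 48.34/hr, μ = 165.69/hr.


ρ = 48.34/165.69 = 0.2917
P(N ≥ n) = ρ^n = 0.2917^3 = 0.024833

Final: 0.024833


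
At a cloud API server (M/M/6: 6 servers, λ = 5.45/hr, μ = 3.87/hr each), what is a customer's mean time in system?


a = 1.4083; ρ = 0.2347; P₀ = 0.244525
Lq = P₀·a^c·ρ/(c!(1−ρ)²) = 0.001062
Wq = Lq/λ = 0.001062/5.45 = 0.0001948 hr
W = Wq + 1/μ = 0.0001948 + 0.25840 = 0.25859 hr

Final: 0.25859 hr


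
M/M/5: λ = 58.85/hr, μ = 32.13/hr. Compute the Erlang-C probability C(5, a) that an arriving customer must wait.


a = λ/μ = 1.8316; ρ = a/5 = 0.3663
P₀ = 0.159408 (from M/M/c formula)
C(c,a) = [a^c/(c!(1−ρ))]·P₀ = [20.61478/(120·0.6337)]·0.159408
= 0.27110·0.159408 = 0.043215

Final: 0.043215


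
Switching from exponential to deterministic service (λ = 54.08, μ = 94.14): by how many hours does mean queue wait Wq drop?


ρ = 54.08/94.14 = 0.5745
Wq(M/M/1) = ρ/(μ−λ) = 0.5745/40.06 = 0.01434 hr
Wq(M/D/1) = ρ/(2(μ−λ)) = 0.007170 hr
Savings = 0.01434 − 0.007170 = 0.007170 hr

Final: 0.007170 hr


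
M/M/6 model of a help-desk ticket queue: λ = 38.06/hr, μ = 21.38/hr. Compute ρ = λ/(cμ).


ρ = λ/(cμ) = 38.06/(6·21.38) = 38.06/128.28 = 0.2967

Final: 0.2967


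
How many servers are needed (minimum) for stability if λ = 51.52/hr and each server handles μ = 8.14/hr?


Stability requires cμ > λ ⇔ c > λ/μ.
λ/μ = 51.52/8.14 = 6.3292
Minimum integer c = ⌊6.3292⌋ + 1 = 7
Check: 7·8.14 = 56.98 > 51.52, while 6·8.14 = 48.84 ≤ 51.52

Final: 7 servers


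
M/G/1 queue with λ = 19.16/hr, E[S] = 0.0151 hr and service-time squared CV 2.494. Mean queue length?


ρ = λ·E[S] = 19.16·0.0151 = 0.2893
Lq = ρ²(1+C_s²)/(2(1−ρ)) = 0.08370·(1+2.494)/(2·0.7107)
= 0.08370·3.4940/1.4214 = 0.20576

Final: 0.20576


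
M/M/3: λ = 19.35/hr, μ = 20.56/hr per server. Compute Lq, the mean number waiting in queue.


a = λ/μ = 0.9411; ρ = a/3 = 0.3137
P₀ = 0.386626
Lq = P₀·a^c·ρ / (c!·(1−ρ)²) = 0.386626·0.83363·0.3137/(6·0.47099)
= 0.03578

Final: 0.03578


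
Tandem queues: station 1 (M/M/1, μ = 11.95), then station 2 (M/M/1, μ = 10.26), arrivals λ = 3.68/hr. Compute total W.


Each node sees arrival rate λ = 3.68/hr (tandem ⇒ throughput preserved).
W₁ = 1/(μ₁−λ) = 1/(11.95−3.68) = 0.12092 hr
W₂ = 1/(μ₂−λ) = 1/(10.26−3.68) = 0.15198 hr
W_total = W₁ + W₂ = 0.12092 + 0.15198 = 0.27289 hr

Final: 0.27289 hr


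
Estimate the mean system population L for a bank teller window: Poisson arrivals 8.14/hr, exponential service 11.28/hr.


ρ = λ/μ = 8.14/11.28 = 0.7216
L = ρ/(1−ρ) = 0.7216/(1 − 0.7216) = 0.7216/0.2784 = 2.5924

Final: 2.5924


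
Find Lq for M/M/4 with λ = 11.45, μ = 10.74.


a = λ/μ = 1.0661; ρ = a/4 = 0.2665
P₀ = 0.343673
Lq = P₀·a^c·ρ / (c!·(1−ρ)²) = 0.343673·1.29183·0.2665/(24·0.53798)
= 0.009165

Final: 0.009165


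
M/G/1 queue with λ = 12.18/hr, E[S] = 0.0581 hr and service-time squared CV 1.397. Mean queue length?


ρ = λ·E[S] = 12.18·0.0581 = 0.7077
Lq = ρ²(1+C_s²)/(2(1−ρ)) = 0.5008·(1+1.397)/(2·0.2923)
= 0.5008·2.3970/0.5847 = 2.05302

Final: 2.05302


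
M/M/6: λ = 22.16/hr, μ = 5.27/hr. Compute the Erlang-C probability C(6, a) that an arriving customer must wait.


a = λ/μ = 4.2049; ρ = a/6 = 0.7008
P₀ = 0.013144 (from M/M/c formula)
C(c,a) = [a^c/(c!(1−ρ))]·P₀ = [5527.83212/(720·0.2992)]·0.013144
= 25.66215·0.013144 = 0.337301

Final: 0.337301


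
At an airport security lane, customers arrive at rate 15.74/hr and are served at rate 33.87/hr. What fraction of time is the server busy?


ρ = λ/μ = 15.74/33.87 = 0.4647

Final: 0.4647


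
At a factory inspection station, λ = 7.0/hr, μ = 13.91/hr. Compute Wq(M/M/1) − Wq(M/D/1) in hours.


ρ = 7.0/13.91 = 0.5032
Wq(M/M/1) = ρ/(μ−λ) = 0.5032/6.91 = 0.07283 hr
Wq(M/D/1) = ρ/(2(μ−λ)) = 0.03641 hr
Savings = 0.07283 − 0.03641 = 0.03641 hr

Final: 0.03641 hr


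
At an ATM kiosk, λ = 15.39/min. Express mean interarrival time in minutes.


Mean interarrival time = 1/λ = 1/15.39 minute = 0.06498 minute
In minutes: 0.06498 × 1 = 0.06498 min

Final: 0.06498 min


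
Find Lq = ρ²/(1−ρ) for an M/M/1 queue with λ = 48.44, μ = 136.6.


ρ = 48.44/136.6 = 0.3546
Lq = ρ²/(1−ρ) = 0.1257/0.6454 = 0.1948

Final: 0.1948


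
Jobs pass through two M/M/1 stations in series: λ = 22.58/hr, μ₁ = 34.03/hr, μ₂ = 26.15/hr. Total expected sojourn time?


Each node sees arrival rate λ = 22.58/hr (tandem ⇒ throughput preserved).
W₁ = 1/(μ₁−λ) = 1/(34.03−22.58) = 0.08734 hr
W₂ = 1/(μ₂−λ) = 1/(26.15−22.58) = 0.28011 hr
W_total = W₁ + W₂ = 0.08734 + 0.28011 = 0.36745 hr

Final: 0.36745 hr


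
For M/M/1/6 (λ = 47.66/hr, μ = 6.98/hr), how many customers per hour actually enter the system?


ρ = 6.8281; P_K = (1−ρ)ρ^6/(1−ρ^7) = 0.853547
λ_eff = λ(1 − P_K) = 47.66·(1 − 0.853547) = 47.66·0.146453 = 6.9799 /hr

Final: 6.9799 /hr


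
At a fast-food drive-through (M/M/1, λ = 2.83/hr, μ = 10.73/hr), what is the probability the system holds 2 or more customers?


ρ = 2.83/10.73 = 0.2637
P(N ≥ n) = ρ^n = 0.2637^2 = 0.069562

Final: 0.069562


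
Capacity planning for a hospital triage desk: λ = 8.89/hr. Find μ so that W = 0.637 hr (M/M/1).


W = 1/(μ−λ) ⇒ μ − λ = 1/W = 1/0.637 = 1.5699
μ = λ + 1/W = 8.89 + 1.5699 = 10.4599 per hr

Final: 10.4599 /hr


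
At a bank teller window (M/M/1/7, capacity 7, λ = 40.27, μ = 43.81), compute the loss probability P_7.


ρ = λ/μ = 40.27/43.81 = 0.9192
P_K = (1−ρ)ρ^K/(1−ρ^(K+1)) = (0.08080·0.554445)/(1 − 0.509644)
= 0.044801/0.490356 = 0.091364

Final: 0.091364


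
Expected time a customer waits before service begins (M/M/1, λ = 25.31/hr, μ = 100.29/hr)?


ρ = 25.31/100.29 = 0.2524
Wq = ρ/(μ−λ) = 0.2524/(100.29 − 25.31) = 0.2524/74.98 = 0.003366 hr

Final: 0.003366 hr


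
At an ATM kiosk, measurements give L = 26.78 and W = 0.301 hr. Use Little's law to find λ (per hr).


λ = L/W = 26.78/0.301 = 88.9701 /hr

Final: 88.9701 /hr


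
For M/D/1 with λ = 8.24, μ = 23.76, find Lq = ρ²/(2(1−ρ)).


ρ = 8.24/23.76 = 0.3468
M/D/1: Lq = ρ²/(2(1−ρ)) = 0.1203/(2·0.6532) = 0.09206

Final: 0.09206


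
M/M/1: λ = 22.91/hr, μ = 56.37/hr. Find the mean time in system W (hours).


W = 1/(μ−λ) = 1/(56.37 − 22.91) = 1/33.46 = 0.02989 hr

Final: 0.02989 hr


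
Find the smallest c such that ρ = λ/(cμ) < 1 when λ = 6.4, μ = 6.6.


Stability requires cμ > λ ⇔ c > λ/μ.
λ/μ = 6.4/6.6 = 0.9697
Minimum integer c = ⌊0.9697⌋ + 1 = 1
Check: 1·6.6 = 6.60 > 6.4, while 0·6.6 = 0.00 ≤ 6.4

Final: 1 servers


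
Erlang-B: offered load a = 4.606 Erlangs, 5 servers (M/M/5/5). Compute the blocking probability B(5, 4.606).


B(c,a) = (a^c/c!) / Σ_{k=0}^{c} a^k/k!
a^5/5! = 17.275810
Σ terms (k=0..5): 1.00000 + 4.60600 + 10.60762 + 16.28623 + 18.75359 + 17.27581 = 68.529251
B = 17.275810/68.529251 = 0.252094

Final: 0.252094


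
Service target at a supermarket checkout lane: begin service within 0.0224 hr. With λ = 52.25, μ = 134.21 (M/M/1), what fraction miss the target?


ρ = 52.25/134.21 = 0.3893
P(Wq > t) = ρ·e^{−(μ−λ)t} = 0.3893·e^{−1.8359}
= 0.3893·0.159469 = 0.062084

Final: 0.062084


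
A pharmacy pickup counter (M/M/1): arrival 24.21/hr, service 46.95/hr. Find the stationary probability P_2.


ρ = 24.21/46.95 = 0.5157
P_n = (1−ρ)·ρ^n = (1 − 0.5157)·0.5157^2 = 0.4843·0.265900 = 0.128787

Final: 0.128787


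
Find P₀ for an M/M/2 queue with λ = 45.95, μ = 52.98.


a = λ/μ = 45.95/52.98 = 0.8673; ρ = a/c = 0.4337
Σ_{k=0}^{1} a^k/k! (terms k=0..1) = 1.00000 + 0.86731 = 1.86731
Tail: a^2/(2!(1−ρ)) = 0.75222/(2·0.5663) = 0.66410
P₀ = 1/(1.86731 + 0.66410) = 1/2.53141 = 0.395037

Final: 0.395037


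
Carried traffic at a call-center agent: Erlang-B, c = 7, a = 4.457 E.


B(7,4.457) = 0.087678 (Erlang-B)
Carried load = a(1 − B) = 4.457·(1 − 0.087678) = 4.457·0.912322 = 4.0662 E

Final: 4.0662 Erlangs


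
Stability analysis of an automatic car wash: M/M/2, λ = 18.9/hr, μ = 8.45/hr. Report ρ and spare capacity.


Total capacity cμ = 2·8.45 = 16.90/hr
ρ = λ/(cμ) = 18.9/16.90 = 1.1183
Stable ⇔ ρ < 1: NO
Spare capacity = cμ − λ = 16.90 − 18.9 = -2.00/hr

Final: ρ = 1.1183; unstable; margin = -2.00/hr


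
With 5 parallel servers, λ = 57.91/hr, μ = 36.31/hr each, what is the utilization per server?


ρ = λ/(cμ) = 57.91/(5·36.31) = 57.91/181.55 = 0.3190

Final: 0.3190


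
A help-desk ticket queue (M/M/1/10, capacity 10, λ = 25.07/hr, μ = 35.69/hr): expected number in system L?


ρ = 25.07/35.69 = 0.7024
L = ρ[1 − (K+1)ρ^K + Kρ^(K+1)] / [(1−ρ)(1−ρ^(K+1))]
Numerator: 0.7024·(1 − 11·0.029247 + 10·0.020544) = 0.620762
Denominator: (0.2976)·(0.979456) = 0.291449
L = 0.620762/0.291449 = 2.1299

Final: 2.1299


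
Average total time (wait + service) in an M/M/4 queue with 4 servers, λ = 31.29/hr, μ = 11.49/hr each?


a = 2.7232; ρ = 0.6808; P₀ = 0.055628
Lq = P₀·a^c·ρ/(c!(1−ρ)²) = 0.85183
Wq = Lq/λ = 0.85183/31.29 = 0.02722 hr
W = Wq + 1/μ = 0.02722 + 0.08703 = 0.11426 hr

Final: 0.11426 hr


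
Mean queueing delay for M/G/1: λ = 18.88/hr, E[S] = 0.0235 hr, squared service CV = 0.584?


ρ = λ·E[S] = 18.88·0.0235 = 0.4437
E[S²] = E[S]²(1+C_s²) = 0.0235²·(1+0.584) = 0.0008748
Wq = λ·E[S²]/(2(1−ρ)) = 18.88·0.0008748/(2·0.5563) = 0.01484 hr

Final: 0.01484 hr


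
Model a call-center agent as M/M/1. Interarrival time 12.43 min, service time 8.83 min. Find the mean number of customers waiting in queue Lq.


λ = 60/12.43 = 4.8270 /hr
μ = 60/8.83 = 6.7950 /hr
ρ = λ/μ = 4.8270/6.7950 = 0.7104
Lq = ρ²/(1−ρ) = 0.5046/0.2896 = 1.7424

Final: 1.7424


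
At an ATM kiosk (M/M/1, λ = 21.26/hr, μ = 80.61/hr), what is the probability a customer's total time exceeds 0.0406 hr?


W ~ Exponential(μ−λ) for M/M/1.
μ − λ = 80.61 − 21.26 = 59.3500
P(W > t) = e^{−(μ−λ)t} = e^{−2.4096} = 0.089850

Final: 0.089850


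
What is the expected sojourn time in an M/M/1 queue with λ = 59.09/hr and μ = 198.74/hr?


W = 1/(μ−λ) = 1/(198.74 − 59.09) = 1/139.65 = 0.007161 hr

Final: 0.007161 hr


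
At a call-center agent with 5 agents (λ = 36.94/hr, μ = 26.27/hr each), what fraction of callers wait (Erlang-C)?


a = λ/μ = 1.4062; ρ = a/5 = 0.2812
P₀ = 0.244806 (from M/M/c formula)
C(c,a) = [a^c/(c!(1−ρ))]·P₀ = [5.49774/(120·0.7188)]·0.244806
= 0.06374·0.244806 = 0.015604

Final: 0.015604


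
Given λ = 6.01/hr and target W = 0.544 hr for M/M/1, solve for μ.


W = 1/(μ−λ) ⇒ μ − λ = 1/W = 1/0.544 = 1.8382
μ = λ + 1/W = 6.01 + 1.8382 = 7.8482 per hr

Final: 7.8482 /hr


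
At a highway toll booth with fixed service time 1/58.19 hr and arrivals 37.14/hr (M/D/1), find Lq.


ρ = 37.14/58.19 = 0.6383
M/D/1: Lq = ρ²/(2(1−ρ)) = 0.4074/(2·0.3617) = 0.56306

Final: 0.56306


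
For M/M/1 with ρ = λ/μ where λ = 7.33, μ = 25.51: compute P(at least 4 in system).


ρ = 7.33/25.51 = 0.2873
P(N ≥ n) = ρ^n = 0.2873^4 = 0.006817

Final: 0.006817


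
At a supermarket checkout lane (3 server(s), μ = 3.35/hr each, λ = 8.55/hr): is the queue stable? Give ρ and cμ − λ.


Total capacity cμ = 3·3.35 = 10.05/hr
ρ = λ/(cμ) = 8.55/10.05 = 0.8507
Stable ⇔ ρ < 1: YES
Spare capacity = cμ − λ = 10.05 − 8.55 = 1.50/hr

Final: ρ = 0.8507; stable; margin = 1.50/hr


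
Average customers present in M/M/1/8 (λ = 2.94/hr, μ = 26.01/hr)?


ρ = 2.94/26.01 = 0.1130
L = ρ[1 − (K+1)ρ^K + Kρ^(K+1)] / [(1−ρ)(1−ρ^(K+1))]
Numerator: 0.1130·(1 − 9·0.00000002665 + 8·0.000000003012) = 0.113033
Denominator: (0.8870)·(1.000000) = 0.886967
L = 0.113033/0.886967 = 0.1274

Final: 0.1274


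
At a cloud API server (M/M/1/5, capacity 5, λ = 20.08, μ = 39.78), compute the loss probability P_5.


ρ = λ/μ = 20.08/39.78 = 0.5048
P_K = (1−ρ)ρ^K/(1−ρ^(K+1)) = (0.4952·0.032771)/(1 − 0.016542)
= 0.016229/0.983458 = 0.016502

Final: 0.016502


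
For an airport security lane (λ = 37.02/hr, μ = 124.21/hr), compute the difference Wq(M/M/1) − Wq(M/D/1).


ρ = 37.02/124.21 = 0.2980
Wq(M/M/1) = ρ/(μ−λ) = 0.2980/87.19 = 0.003418 hr
Wq(M/D/1) = ρ/(2(μ−λ)) = 0.001709 hr
Savings = 0.003418 − 0.001709 = 0.001709 hr

Final: 0.001709 hr


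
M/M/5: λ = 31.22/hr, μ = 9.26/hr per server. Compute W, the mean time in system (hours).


a = 3.3715; ρ = 0.6743; P₀ = 0.030329
Lq = P₀·a^c·ρ/(c!(1−ρ)²) = 0.69984
Wq = Lq/λ = 0.69984/31.22 = 0.02242 hr
W = Wq + 1/μ = 0.02242 + 0.10799 = 0.13041 hr

Final: 0.13041 hr


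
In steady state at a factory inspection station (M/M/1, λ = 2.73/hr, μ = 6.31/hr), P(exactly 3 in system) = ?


ρ = 2.73/6.31 = 0.4326
P_n = (1−ρ)·ρ^n = (1 − 0.4326)·0.4326^3 = 0.5674·0.080984 = 0.045947

Final: 0.045947


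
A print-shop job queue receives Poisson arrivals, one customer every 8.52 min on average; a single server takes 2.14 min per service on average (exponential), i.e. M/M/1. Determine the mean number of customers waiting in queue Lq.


λ = 60/8.52 = 7.0423 /hr
μ = 60/2.14 = 28.0374 /hr
ρ = λ/μ = 7.0423/28.0374 = 0.2512
Lq = ρ²/(1−ρ) = 0.06309/0.7488 = 0.08425

Final: 0.08425


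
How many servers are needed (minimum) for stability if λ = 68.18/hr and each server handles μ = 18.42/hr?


Stability requires cμ > λ ⇔ c > λ/μ.
λ/μ = 68.18/18.42 = 3.7014
Minimum integer c = ⌊3.7014⌋ + 1 = 4
Check: 4·18.42 = 73.68 > 68.18, while 3·18.42 = 55.26 ≤ 68.18

Final: 4 servers


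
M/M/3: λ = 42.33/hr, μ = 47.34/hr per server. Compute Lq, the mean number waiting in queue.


a = λ/μ = 0.8942; ρ = a/3 = 0.2981
P₀ = 0.405895
Lq = P₀·a^c·ρ / (c!·(1−ρ)²) = 0.405895·0.71492·0.2981/(6·0.49272)
= 0.02926

Final: 0.02926


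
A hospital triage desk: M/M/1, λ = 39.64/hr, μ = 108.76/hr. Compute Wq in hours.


ρ = 39.64/108.76 = 0.3645
Wq = ρ/(μ−λ) = 0.3645/(108.76 − 39.64) = 0.3645/69.12 = 0.005273 hr

Final: 0.005273 hr


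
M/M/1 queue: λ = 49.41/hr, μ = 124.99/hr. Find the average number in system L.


ρ = λ/μ = 49.41/124.99 = 0.3953
L = ρ/(1−ρ) = 0.3953/(1 − 0.3953) = 0.3953/0.6047 = 0.6537

Final: 0.6537


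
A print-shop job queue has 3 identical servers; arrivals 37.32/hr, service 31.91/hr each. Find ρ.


ρ = λ/(cμ) = 37.32/(3·31.91) = 37.32/95.73 = 0.3898

Final: 0.3898


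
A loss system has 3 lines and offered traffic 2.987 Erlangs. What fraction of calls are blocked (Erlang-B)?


B(c,a) = (a^c/c!) / Σ_{k=0}^{c} a^k/k!
a^3/3! = 4.441753
Σ terms (k=0..3): 1.00000 + 2.98700 + 4.46108 + 4.44175 = 12.889838
B = 4.441753/12.889838 = 0.344593

Final: 0.344593


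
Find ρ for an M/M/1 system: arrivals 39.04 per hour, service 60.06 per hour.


ρ = λ/μ = 39.04/60.06 = 0.6500

Final: 0.6500


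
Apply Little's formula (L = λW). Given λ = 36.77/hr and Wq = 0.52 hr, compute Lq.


Lq = λWq = 36.77·0.52 = 19.1204

Final: 19.1204


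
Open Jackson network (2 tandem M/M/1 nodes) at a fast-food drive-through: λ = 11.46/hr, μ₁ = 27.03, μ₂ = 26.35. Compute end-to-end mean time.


Each node sees arrival rate λ = 11.46/hr (tandem ⇒ throughput preserved).
W₁ = 1/(μ₁−λ) = 1/(27.03−11.46) = 0.06423 hr
W₂ = 1/(μ₂−λ) = 1/(26.35−11.46) = 0.06716 hr
W_total = W₁ + W₂ = 0.06423 + 0.06716 = 0.13139 hr

Final: 0.13139 hr


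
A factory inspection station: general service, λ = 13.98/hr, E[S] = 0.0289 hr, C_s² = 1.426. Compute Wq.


ρ = λ·E[S] = 13.98·0.0289 = 0.4040
E[S²] = E[S]²(1+C_s²) = 0.0289²·(1+1.426) = 0.002026
Wq = λ·E[S²]/(2(1−ρ)) = 13.98·0.002026/(2·0.5960) = 0.02376 hr

Final: 0.02376 hr


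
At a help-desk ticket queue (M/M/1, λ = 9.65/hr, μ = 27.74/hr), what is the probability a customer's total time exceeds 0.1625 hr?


W ~ Exponential(μ−λ) for M/M/1.
μ − λ = 27.74 − 9.65 = 18.0900
P(W > t) = e^{−(μ−λ)t} = e^{−2.9396} = 0.052886

Final: 0.052886


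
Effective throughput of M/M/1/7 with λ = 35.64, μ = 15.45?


ρ = 2.3068; P_K = (1−ρ)ρ^7/(1−ρ^8) = 0.567206
λ_eff = λ(1 − P_K) = 35.64·(1 − 0.567206) = 35.64·0.432794 = 15.4248 /hr

Final: 15.4248 /hr


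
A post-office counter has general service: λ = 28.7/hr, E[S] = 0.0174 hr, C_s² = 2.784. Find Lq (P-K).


ρ = λ·E[S] = 28.7·0.0174 = 0.4994
Lq = ρ²(1+C_s²)/(2(1−ρ)) = 0.2494·(1+2.784)/(2·0.5006)
= 0.2494·3.7840/1.0012 = 0.94249

Final: 0.94249


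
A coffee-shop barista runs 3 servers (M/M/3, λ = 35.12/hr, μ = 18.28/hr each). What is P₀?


a = λ/μ = 35.12/18.28 = 1.9212; ρ = a/c = 0.6404
Σ_{k=0}^{2} a^k/k! (terms k=0..2) = 1.00000 + 1.92123 + 1.84555 = 4.76678
Tail: a^3/(3!(1−ρ)) = 7.09145/(6·0.3596) = 3.28681
P₀ = 1/(4.76678 + 3.28681) = 1/8.05359 = 0.124168

Final: 0.124168


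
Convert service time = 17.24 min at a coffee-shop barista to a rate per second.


μ = 1/(service time) in consistent units.
1 second = 0.0166667 min, so μ = 0.0166667/17.24 = 0.0009667 per second

Final: 0.0009667 /sec


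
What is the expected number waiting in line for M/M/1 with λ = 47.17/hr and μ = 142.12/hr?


ρ = 47.17/142.12 = 0.3319
Lq = ρ²/(1−ρ) = 0.1102/0.6681 = 0.1649

Final: 0.1649


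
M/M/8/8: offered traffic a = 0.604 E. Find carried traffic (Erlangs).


B(8,0.604) = 0.0000002401 (Erlang-B)
Carried load = a(1 − B) = 0.604·(1 − 0.0000002401) = 0.604·1.000000 = 0.6040 E

Final: 0.6040 Erlangs


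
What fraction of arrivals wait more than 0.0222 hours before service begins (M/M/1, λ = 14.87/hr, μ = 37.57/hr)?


ρ = 14.87/37.57 = 0.3958
P(Wq > t) = ρ·e^{−(μ−λ)t} = 0.3958·e^{−0.5039}
= 0.3958·0.604146 = 0.239118

Final: 0.239118


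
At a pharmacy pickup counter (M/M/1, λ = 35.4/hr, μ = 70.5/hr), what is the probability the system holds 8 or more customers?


ρ = 35.4/70.5 = 0.5021
P(N ≥ n) = ρ^n = 0.5021^8 = 0.004041

Final: 0.004041


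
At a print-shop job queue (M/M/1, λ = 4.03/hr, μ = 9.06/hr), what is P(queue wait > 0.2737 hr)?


ρ = 4.03/9.06 = 0.4448
P(Wq > t) = ρ·e^{−(μ−λ)t} = 0.4448·e^{−1.3767}
= 0.4448·0.252407 = 0.112274

Final: 0.112274


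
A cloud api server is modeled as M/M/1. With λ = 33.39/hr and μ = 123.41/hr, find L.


ρ = λ/μ = 33.39/123.41 = 0.2706
L = ρ/(1−ρ) = 0.2706/(1 − 0.2706) = 0.2706/0.7294 = 0.3709

Final: 0.3709


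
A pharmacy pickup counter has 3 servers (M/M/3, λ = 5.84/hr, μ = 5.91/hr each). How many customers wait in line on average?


a = λ/μ = 0.9882; ρ = a/3 = 0.3294
P₀ = 0.368164
Lq = P₀·a^c·ρ / (c!·(1−ρ)²) = 0.368164·0.96489·0.3294/(6·0.44972)
= 0.04336

Final: 0.04336


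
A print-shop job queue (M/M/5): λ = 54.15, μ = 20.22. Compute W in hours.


a = 2.6780; ρ = 0.5356; P₀ = 0.066312
Lq = P₀·a^c·ρ/(c!(1−ρ)²) = 0.18905
Wq = Lq/λ = 0.18905/54.15 = 0.003491 hr
W = Wq + 1/μ = 0.003491 + 0.04946 = 0.05295 hr

Final: 0.05295 hr


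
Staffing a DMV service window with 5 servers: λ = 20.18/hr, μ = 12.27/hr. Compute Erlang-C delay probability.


a = λ/μ = 1.6447; ρ = a/5 = 0.3289
P₀ = 0.192573 (from M/M/c formula)
C(c,a) = [a^c/(c!(1−ρ))]·P₀ = [12.03325/(120·0.6711)]·0.192573
= 0.14943·0.192573 = 0.028776

Final: 0.028776


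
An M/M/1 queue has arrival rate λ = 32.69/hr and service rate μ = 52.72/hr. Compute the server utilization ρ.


ρ = λ/μ = 32.69/52.72 = 0.6201

Final: 0.6201


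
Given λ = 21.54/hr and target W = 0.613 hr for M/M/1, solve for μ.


W = 1/(μ−λ) ⇒ μ − λ = 1/W = 1/0.613 = 1.6313
μ = λ + 1/W = 21.54 + 1.6313 = 23.1713 per hr

Final: 23.1713 /hr


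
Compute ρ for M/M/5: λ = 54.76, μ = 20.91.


ρ = λ/(cμ) = 54.76/(5·20.91) = 54.76/104.55 = 0.5238

Final: 0.5238


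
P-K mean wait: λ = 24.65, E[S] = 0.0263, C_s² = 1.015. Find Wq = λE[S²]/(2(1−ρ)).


ρ = λ·E[S] = 24.65·0.0263 = 0.6483
E[S²] = E[S]²(1+C_s²) = 0.0263²·(1+1.015) = 0.001394
Wq = λ·E[S²]/(2(1−ρ)) = 24.65·0.001394/(2·0.3517) = 0.04884 hr

Final: 0.04884 hr


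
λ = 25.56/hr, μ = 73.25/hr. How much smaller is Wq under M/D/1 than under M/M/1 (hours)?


ρ = 25.56/73.25 = 0.3489
Wq(M/M/1) = ρ/(μ−λ) = 0.3489/47.69 = 0.007317 hr
Wq(M/D/1) = ρ/(2(μ−λ)) = 0.003658 hr
Savings = 0.007317 − 0.003658 = 0.003658 hr

Final: 0.003658 hr


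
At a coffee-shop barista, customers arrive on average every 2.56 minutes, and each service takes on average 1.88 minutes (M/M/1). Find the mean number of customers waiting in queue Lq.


λ = 60/2.56 = 23.4375 /hr
μ = 60/1.88 = 31.9149 /hr
ρ = λ/μ = 23.4375/31.9149 = 0.7344
Lq = ρ²/(1−ρ) = 0.5393/0.2656 = 2.0303

Final: 2.0303


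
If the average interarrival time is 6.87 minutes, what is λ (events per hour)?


λ = 1/(interarrival time) in consistent units.
1 hour = 60 min, so λ = 60/6.87 = 8.7336 per hour

Final: 8.7336 /hr


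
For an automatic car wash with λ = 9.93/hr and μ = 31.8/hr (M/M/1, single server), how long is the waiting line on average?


ρ = 9.93/31.8 = 0.3123
Lq = ρ²/(1−ρ) = 0.09751/0.6877 = 0.1418

Final: 0.1418


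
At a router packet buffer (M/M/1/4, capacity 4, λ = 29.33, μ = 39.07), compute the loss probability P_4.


ρ = λ/μ = 29.33/39.07 = 0.7507
P_K = (1−ρ)ρ^K/(1−ρ^(K+1)) = (0.2493·0.317596)/(1 − 0.238420)
= 0.079175/0.761580 = 0.103962

Final: 0.103962


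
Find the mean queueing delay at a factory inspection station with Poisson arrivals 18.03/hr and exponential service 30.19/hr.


ρ = 18.03/30.19 = 0.5972
Wq = ρ/(μ−λ) = 0.5972/(30.19 − 18.03) = 0.5972/12.16 = 0.04911 hr

Final: 0.04911 hr


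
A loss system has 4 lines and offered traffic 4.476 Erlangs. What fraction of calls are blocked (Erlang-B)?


B(c,a) = (a^c/c!) / Σ_{k=0}^{c} a^k/k!
a^4/4! = 16.724343
Σ terms (k=0..4): 1.00000 + 4.47600 + 10.01729 + 14.94579 + 16.72434 = 47.163425
B = 16.724343/47.163425 = 0.354604

Final: 0.354604


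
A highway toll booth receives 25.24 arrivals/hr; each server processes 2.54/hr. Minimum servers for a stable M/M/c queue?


Stability requires cμ > λ ⇔ c > λ/μ.
λ/μ = 25.24/2.54 = 9.9370
Minimum integer c = ⌊9.9370⌋ + 1 = 10
Check: 10·2.54 = 25.40 > 25.24, while 9·2.54 = 22.86 ≤ 25.24

Final: 10 servers


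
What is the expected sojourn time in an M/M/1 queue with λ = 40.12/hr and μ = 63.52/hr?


W = 1/(μ−λ) = 1/(63.52 − 40.12) = 1/23.40 = 0.04274 hr

Final: 0.04274 hr


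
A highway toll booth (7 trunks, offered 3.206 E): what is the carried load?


B(7,3.206) = 0.028472 (Erlang-B)
Carried load = a(1 − B) = 3.206·(1 − 0.028472) = 3.206·0.971528 = 3.1147 E

Final: 3.1147 Erlangs


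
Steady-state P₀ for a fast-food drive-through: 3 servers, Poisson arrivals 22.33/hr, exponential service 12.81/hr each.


a = λ/μ = 22.33/12.81 = 1.7432; ρ = a/c = 0.5811
Σ_{k=0}^{2} a^k/k! (terms k=0..2) = 1.00000 + 1.74317 + 1.51932 = 4.26249
Tail: a^3/(3!(1−ρ)) = 5.29686/(6·0.4189) = 2.10723
P₀ = 1/(4.26249 + 2.10723) = 1/6.36972 = 0.156993

Final: 0.156993


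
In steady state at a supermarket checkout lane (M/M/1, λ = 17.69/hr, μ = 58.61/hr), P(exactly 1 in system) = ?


ρ = 17.69/58.61 = 0.3018
P_n = (1−ρ)·ρ^n = (1 − 0.3018)·0.3018^1 = 0.6982·0.301826 = 0.210727

Final: 0.210727


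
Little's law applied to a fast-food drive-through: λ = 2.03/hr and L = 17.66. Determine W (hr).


W = L/λ = 17.66/2.03 = 8.6995 hr

Final: 8.6995 hr


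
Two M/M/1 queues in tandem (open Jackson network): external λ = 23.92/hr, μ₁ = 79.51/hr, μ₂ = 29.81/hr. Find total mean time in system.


Each node sees arrival rate λ = 23.92/hr (tandem ⇒ throughput preserved).
W₁ = 1/(μ₁−λ) = 1/(79.51−23.92) = 0.01799 hr
W₂ = 1/(μ₂−λ) = 1/(29.81−23.92) = 0.16978 hr
W_total = W₁ + W₂ = 0.01799 + 0.16978 = 0.18777 hr

Final: 0.18777 hr


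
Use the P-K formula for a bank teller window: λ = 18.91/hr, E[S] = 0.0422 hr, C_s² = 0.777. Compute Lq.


ρ = λ·E[S] = 18.91·0.0422 = 0.7980
Lq = ρ²(1+C_s²)/(2(1−ρ)) = 0.6368·(1+0.777)/(2·0.2020)
= 0.6368·1.7770/0.4040 = 2.80103

Final: 2.80103


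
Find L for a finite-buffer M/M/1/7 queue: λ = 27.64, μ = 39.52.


ρ = 27.64/39.52 = 0.6994
L = ρ[1 − (K+1)ρ^K + Kρ^(K+1)] / [(1−ρ)(1−ρ^(K+1))]
Numerator: 0.6994·(1 − 8·0.081855 + 7·0.057249) = 0.521677
Denominator: (0.3006)·(0.942751) = 0.283398
L = 0.521677/0.283398 = 1.8408

Final: 1.8408


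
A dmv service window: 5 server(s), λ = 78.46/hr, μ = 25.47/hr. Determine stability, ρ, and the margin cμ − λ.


Total capacity cμ = 5·25.47 = 127.35/hr
ρ = λ/(cμ) = 78.46/127.35 = 0.6161
Stable ⇔ ρ < 1: YES
Spare capacity = cμ − λ = 127.35 − 78.46 = 48.89/hr

Final: ρ = 0.6161; stable; margin = 48.89/hr


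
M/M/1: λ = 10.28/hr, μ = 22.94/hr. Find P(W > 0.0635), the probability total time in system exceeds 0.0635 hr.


W ~ Exponential(μ−λ) for M/M/1.
μ − λ = 22.94 − 10.28 = 12.6600
P(W > t) = e^{−(μ−λ)t} = e^{−0.8039} = 0.447576

Final: 0.447576


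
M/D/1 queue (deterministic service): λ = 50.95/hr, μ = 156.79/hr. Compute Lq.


ρ = 50.95/156.79 = 0.3250
M/D/1: Lq = ρ²/(2(1−ρ)) = 0.1056/(2·0.6750) = 0.07822

Final: 0.07822


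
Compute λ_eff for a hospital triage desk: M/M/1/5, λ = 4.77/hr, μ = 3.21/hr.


ρ = 1.4860; P_K = (1−ρ)ρ^5/(1−ρ^6) = 0.360530
λ_eff = λ(1 − P_K) = 4.77·(1 − 0.360530) = 4.77·0.639470 = 3.0503 /hr

Final: 3.0503 /hr


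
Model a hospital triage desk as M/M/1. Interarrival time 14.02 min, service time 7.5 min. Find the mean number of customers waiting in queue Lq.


λ = 60/14.02 = 4.2796 /hr
μ = 60/7.5 = 8.0000 /hr
ρ = λ/μ = 4.2796/8.0000 = 0.5350
Lq = ρ²/(1−ρ) = 0.2862/0.4650 = 0.6154

Final: 0.6154


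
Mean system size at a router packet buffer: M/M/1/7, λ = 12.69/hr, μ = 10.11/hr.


ρ = 12.69/10.11 = 1.2552
L = ρ[1 − (K+1)ρ^K + Kρ^(K+1)] / [(1−ρ)(1−ρ^(K+1))]
Numerator: 1.2552·(1 − 8·4.908777 + 7·6.161461) = 6.100259
Denominator: (-0.2552)·(-5.161461) = 1.317168
L = 6.100259/1.317168 = 4.6313

Final: 4.6313


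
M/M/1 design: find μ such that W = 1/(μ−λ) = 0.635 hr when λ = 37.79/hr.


W = 1/(μ−λ) ⇒ μ − λ = 1/W = 1/0.635 = 1.5748
μ = λ + 1/W = 37.79 + 1.5748 = 39.3648 per hr

Final: 39.3648 /hr


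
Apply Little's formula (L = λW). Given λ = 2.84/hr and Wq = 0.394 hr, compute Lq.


Lq = λWq = 2.84·0.394 = 1.1190

Final: 1.1190


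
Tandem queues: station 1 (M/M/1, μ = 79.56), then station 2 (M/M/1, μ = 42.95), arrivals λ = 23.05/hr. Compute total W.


Each node sees arrival rate λ = 23.05/hr (tandem ⇒ throughput preserved).
W₁ = 1/(μ₁−λ) = 1/(79.56−23.05) = 0.01770 hr
W₂ = 1/(μ₂−λ) = 1/(42.95−23.05) = 0.05025 hr
W_total = W₁ + W₂ = 0.01770 + 0.05025 = 0.06795 hr

Final: 0.06795 hr


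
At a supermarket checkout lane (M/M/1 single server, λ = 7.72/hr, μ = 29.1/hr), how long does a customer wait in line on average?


ρ = 7.72/29.1 = 0.2653
Wq = ρ/(μ−λ) = 0.2653/(29.1 − 7.72) = 0.2653/21.38 = 0.01241 hr

Final: 0.01241 hr


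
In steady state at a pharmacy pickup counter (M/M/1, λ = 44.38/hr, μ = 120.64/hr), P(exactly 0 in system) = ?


ρ = 44.38/120.64 = 0.3679
P_n = (1−ρ)·ρ^n = (1 − 0.3679)·0.3679^0 = 0.6321·1.000000 = 0.632129

Final: 0.632129


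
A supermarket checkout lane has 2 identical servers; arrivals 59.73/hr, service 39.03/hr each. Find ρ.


ρ = λ/(cμ) = 59.73/(2·39.03) = 59.73/78.06 = 0.7652

Final: 0.7652


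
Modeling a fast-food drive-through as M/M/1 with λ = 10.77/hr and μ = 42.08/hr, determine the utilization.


ρ = λ/μ = 10.77/42.08 = 0.2559

Final: 0.2559


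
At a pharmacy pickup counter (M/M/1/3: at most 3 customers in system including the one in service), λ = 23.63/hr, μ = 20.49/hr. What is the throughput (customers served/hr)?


ρ = 1.1532; P_K = (1−ρ)ρ^3/(1−ρ^4) = 0.305718
λ_eff = λ(1 − P_K) = 23.63·(1 − 0.305718) = 23.63·0.694282 = 16.4059 /hr

Final: 16.4059 /hr


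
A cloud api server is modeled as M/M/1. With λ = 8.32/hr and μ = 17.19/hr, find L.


ρ = λ/μ = 8.32/17.19 = 0.4840
L = ρ/(1−ρ) = 0.4840/(1 − 0.4840) = 0.4840/0.5160 = 0.9380

Final: 0.9380


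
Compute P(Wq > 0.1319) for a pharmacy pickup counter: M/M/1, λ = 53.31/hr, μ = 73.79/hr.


ρ = 53.31/73.79 = 0.7225
P(Wq > t) = ρ·e^{−(μ−λ)t} = 0.7225·e^{−2.7013}
= 0.7225·0.067117 = 0.048489

Final: 0.048489


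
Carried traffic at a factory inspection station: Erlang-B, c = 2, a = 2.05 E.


B(2,2.05) = 0.407911 (Erlang-B)
Carried load = a(1 − B) = 2.05·(1 − 0.407911) = 2.05·0.592089 = 1.2138 E

Final: 1.2138 Erlangs


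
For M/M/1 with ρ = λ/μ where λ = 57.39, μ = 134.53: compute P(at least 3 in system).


ρ = 57.39/134.53 = 0.4266
P(N ≥ n) = ρ^n = 0.4266^3 = 0.077634

Final: 0.077634


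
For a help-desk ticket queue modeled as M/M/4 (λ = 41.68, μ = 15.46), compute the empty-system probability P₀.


a = λ/μ = 41.68/15.46 = 2.6960; ρ = a/c = 0.6740
Σ_{k=0}^{3} a^k/k! (terms k=0..3) = 1.00000 + 2.69599 + 3.63418 + 3.26590 = 10.59607
Tail: a^4/(4!(1−ρ)) = 52.82906/(24·0.3260) = 6.75213
P₀ = 1/(10.59607 + 6.75213) = 1/17.34820 = 0.057643

Final: 0.057643


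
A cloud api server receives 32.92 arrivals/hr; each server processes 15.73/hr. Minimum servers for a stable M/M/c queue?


Stability requires cμ > λ ⇔ c > λ/μ.
λ/μ = 32.92/15.73 = 2.0928
Minimum integer c = ⌊2.0928⌋ + 1 = 3
Check: 3·15.73 = 47.19 > 32.92, while 2·15.73 = 31.46 ≤ 32.92

Final: 3 servers


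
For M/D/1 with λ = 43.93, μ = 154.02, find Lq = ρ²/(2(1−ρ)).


ρ = 43.93/154.02 = 0.2852
M/D/1: Lq = ρ²/(2(1−ρ)) = 0.08135/(2·0.7148) = 0.05691

Final: 0.05691


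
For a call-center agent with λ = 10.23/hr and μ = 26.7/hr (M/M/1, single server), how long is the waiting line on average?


ρ = 10.23/26.7 = 0.3831
Lq = ρ²/(1−ρ) = 0.1468/0.6169 = 0.2380

Final: 0.2380


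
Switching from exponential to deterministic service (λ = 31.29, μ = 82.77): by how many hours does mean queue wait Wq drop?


ρ = 31.29/82.77 = 0.3780
Wq(M/M/1) = ρ/(μ−λ) = 0.3780/51.48 = 0.007343 hr
Wq(M/D/1) = ρ/(2(μ−λ)) = 0.003672 hr
Savings = 0.007343 − 0.003672 = 0.003672 hr

Final: 0.003672 hr


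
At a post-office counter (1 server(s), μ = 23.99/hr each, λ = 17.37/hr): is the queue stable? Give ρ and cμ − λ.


Total capacity cμ = 1·23.99 = 23.99/hr
ρ = λ/(cμ) = 17.37/23.99 = 0.7241
Stable ⇔ ρ < 1: YES
Spare capacity = cμ − λ = 23.99 − 17.37 = 6.62/hr

Final: ρ = 0.7241; stable; margin = 6.62/hr


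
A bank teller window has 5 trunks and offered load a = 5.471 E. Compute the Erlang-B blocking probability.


B(c,a) = (a^c/c!) / Σ_{k=0}^{c} a^k/k!
a^5/5! = 40.846263
Σ terms (k=0..5): 1.00000 + 5.47100 + 14.96592 + 27.29285 + 37.32980 + 40.84626 = 126.905830
B = 40.846263/126.905830 = 0.321863

Final: 0.321863


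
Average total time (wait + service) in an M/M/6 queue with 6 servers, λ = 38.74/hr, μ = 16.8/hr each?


a = 2.3060; ρ = 0.3843; P₀ = 0.099316
Lq = P₀·a^c·ρ/(c!(1−ρ)²) = 0.02103
Wq = Lq/λ = 0.02103/38.74 = 0.0005428 hr
W = Wq + 1/μ = 0.0005428 + 0.05952 = 0.06007 hr

Final: 0.06007 hr


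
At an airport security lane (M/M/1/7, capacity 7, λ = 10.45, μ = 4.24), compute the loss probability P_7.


ρ = λ/μ = 10.45/4.24 = 2.4646
P_K = (1−ρ)ρ^K/(1−ρ^(K+1)) = (-1.4646·552.399195)/(1 − 1361.455563)
= -809.056368/-1360.455563 = 0.594695

Final: 0.594695


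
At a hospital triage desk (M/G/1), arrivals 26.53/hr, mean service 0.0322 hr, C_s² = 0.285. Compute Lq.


ρ = λ·E[S] = 26.53·0.0322 = 0.8543
Lq = ρ²(1+C_s²)/(2(1−ρ)) = 0.7298·(1+0.285)/(2·0.1457)
= 0.7298·1.2850/0.2915 = 3.21735

Final: 3.21735


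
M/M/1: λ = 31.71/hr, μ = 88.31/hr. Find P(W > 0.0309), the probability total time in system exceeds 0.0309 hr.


W ~ Exponential(μ−λ) for M/M/1.
μ − λ = 88.31 − 31.71 = 56.6000
P(W > t) = e^{−(μ−λ)t} = e^{−1.7489} = 0.173958

Final: 0.173958


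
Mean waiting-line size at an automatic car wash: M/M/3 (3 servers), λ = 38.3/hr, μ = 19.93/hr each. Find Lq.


a = λ/μ = 1.9217; ρ = a/3 = 0.6406
P₀ = 0.124083
Lq = P₀·a^c·ρ / (c!·(1−ρ)²) = 0.124083·7.09699·0.6406/(6·0.12919)
= 0.72776

Final: 0.72776


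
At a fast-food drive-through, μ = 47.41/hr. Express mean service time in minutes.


Mean service time = 1/μ = 1/47.41 hour = 0.02109 hour
In minutes: 0.02109 × 60 = 1.2656 min

Final: 1.2656 min


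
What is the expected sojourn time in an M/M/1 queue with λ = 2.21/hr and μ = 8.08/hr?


W = 1/(μ−λ) = 1/(8.08 − 2.21) = 1/5.87 = 0.1704 hr

Final: 0.1704 hr


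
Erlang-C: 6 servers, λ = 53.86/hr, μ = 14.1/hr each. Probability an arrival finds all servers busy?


a = λ/μ = 3.8199; ρ = a/6 = 0.6366
P₀ = 0.020438 (from M/M/c formula)
C(c,a) = [a^c/(c!(1−ρ))]·P₀ = [3106.58627/(720·0.3634)]·0.020438
= 11.87456·0.020438 = 0.242695

Final: 0.242695


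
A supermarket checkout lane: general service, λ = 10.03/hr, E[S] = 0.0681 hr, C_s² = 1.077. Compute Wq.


ρ = λ·E[S] = 10.03·0.0681 = 0.6830
E[S²] = E[S]²(1+C_s²) = 0.0681²·(1+1.077) = 0.009632
Wq = λ·E[S²]/(2(1−ρ)) = 10.03·0.009632/(2·0.3170) = 0.15241 hr

Final: 0.15241 hr


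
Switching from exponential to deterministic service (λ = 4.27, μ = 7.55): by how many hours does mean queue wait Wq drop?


ρ = 4.27/7.55 = 0.5656
Wq(M/M/1) = ρ/(μ−λ) = 0.5656/3.28 = 0.17243 hr
Wq(M/D/1) = ρ/(2(μ−λ)) = 0.08621 hr
Savings = 0.17243 − 0.08621 = 0.08621 hr

Final: 0.08621 hr


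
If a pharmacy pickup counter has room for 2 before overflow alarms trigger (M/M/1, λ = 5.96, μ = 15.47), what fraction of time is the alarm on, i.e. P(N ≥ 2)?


ρ = 5.96/15.47 = 0.3853
P(N ≥ n) = ρ^n = 0.3853^2 = 0.148427

Final: 0.148427
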